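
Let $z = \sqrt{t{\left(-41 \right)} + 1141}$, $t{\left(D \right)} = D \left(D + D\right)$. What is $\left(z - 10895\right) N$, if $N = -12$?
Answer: $130740 - 12 \sqrt{4503} \approx 1.2993 \cdot 10^{5}$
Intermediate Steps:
$t{\left(D \right)} = 2 D^{2}$ ($t{\left(D \right)} = D 2 D = 2 D^{2}$)
$z = \sqrt{4503}$ ($z = \sqrt{2 \left(-41\right)^{2} + 1141} = \sqrt{2 \cdot 1681 + 1141} = \sqrt{3362 + 1141} = \sqrt{4503} \approx 67.104$)
$\left(z - 10895\right) N = \left(\sqrt{4503} - 10895\right) \left(-12\right) = \left(-10895 + \sqrt{4503}\right) \left(-12\right) = 130740 - 12 \sqrt{4503}$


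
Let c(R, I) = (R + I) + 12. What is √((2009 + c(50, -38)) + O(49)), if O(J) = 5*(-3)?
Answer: √2018 ≈ 44.922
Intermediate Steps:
c(R, I) = 12 + I + R (c(R, I) = (I + R) + 12 = 12 + I + R)
O(J) = -15
√((2009 + c(50, -38)) + O(49)) = √((2009 + (12 - 38 + 50)) - 15) = √((2009 + 24) - 15) = √(2033 - 15) = √2018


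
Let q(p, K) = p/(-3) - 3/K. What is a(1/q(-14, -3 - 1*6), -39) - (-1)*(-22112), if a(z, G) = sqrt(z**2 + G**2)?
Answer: -22112 + sqrt(38026)/5 ≈ -22073.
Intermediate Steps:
q(p, K) = -3/K - p/3 (q(p, K) = p*(-1/3) - 3/K = -p/3 - 3/K = -3/K - p/3)
a(z, G) = sqrt(G**2 + z**2)
a(1/q(-14, -3 - 1*6), -39) - (-1)*(-22112) = sqrt((-39)**2 + (1/(-3/(-3 - 1*6) - 1/3*(-14)))**2) - (-1)*(-22112) = sqrt(1521 + (1/(-3/(-3 - 6) + 14/3))**2) - 1*22112 = sqrt(1521 + (1/(-3/(-9) + 14/3))**2) - 22112 = sqrt(1521 + (1/(-3*(-1/9) + 14/3))**2) - 22112 = sqrt(1521 + (1/(1/3 + 14/3))**2) - 22112 = sqrt(1521 + (1/5)**2) - 22112 = sqrt(1521 + 1/25) - 22112 = sqrt(38026/25) - 22112 = sqrt(38026)/5 - 22112 = -22112 + sqrt(38026)/5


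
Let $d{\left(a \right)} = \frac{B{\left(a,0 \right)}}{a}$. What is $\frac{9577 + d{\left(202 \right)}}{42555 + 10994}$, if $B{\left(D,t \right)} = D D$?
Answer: $\frac{9779}{53549} \approx 0.18262$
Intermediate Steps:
$B{\left(D,t \right)} = D^{2}$
$d{\left(a \right)} = a$ ($d{\left(a \right)} = \frac{a^{2}}{a} = a$)
$\frac{9577 + d{\left(202 \right)}}{42555 + 10994} = \frac{9577 + 202}{42555 + 10994} = \frac{9779}{53549}$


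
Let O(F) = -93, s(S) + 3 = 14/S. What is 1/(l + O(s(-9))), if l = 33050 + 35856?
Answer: 1/68813 ≈ 1.4532e-5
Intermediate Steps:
s(S) = -3 + 14/S
l = 68906
1/(l + O(s(-9))) = 1/(68906 - 93) = 1/68813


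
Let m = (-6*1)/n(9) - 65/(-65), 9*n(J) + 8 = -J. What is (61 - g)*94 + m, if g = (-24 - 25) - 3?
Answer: 180645/17 ≈ 10626.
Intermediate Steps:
n(J) = -8/9 - J/9 (n(J) = -8/9 + (-J)/9 = -8/9 - J/9)
m = 71/17 (m = (-6*1)/(-8/9 - ⅑*9) - 65/(-65) = -6/(-8/9 - 1) - 65*(-1/65) = -6/(-17/9) + 1 = -6*(-9/17) + 1 = 54/17 + 1 = 71/17 ≈ 4.1765)
g = -52 (g = -49 - 3 = -52)
(61 - g)*94 + m = (61 - 1*(-52))*94 + 71/17 = (61 + 52)*94 + 71/17 = 113*94 + 71/17 = 10622 + 71/17 = 180645/17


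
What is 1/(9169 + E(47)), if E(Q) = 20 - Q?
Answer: 1/9142 ≈ 0.00010939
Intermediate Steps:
1/(9169 + E(47)) = 1/(9169 + (20 - 1*47)) = 1/(9169 + (20 - 47)) = 1/(9169 - 27) = 1/9142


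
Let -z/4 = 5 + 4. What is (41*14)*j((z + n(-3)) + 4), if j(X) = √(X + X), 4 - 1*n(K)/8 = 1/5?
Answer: 2296*I*√5/5 ≈ 1026.8*I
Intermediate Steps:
z = -36 (z = -4*(5 + 4) = -4*9 = -36)
n(K) = 152/5 (n(K) = 32 - 8/5 = 152/5)
j(X) = √2*√X (j(X) = √(2*X) = √2*√X)
(41*14)*j((z + n(-3)) + 4) = (41*14)*(√2*√((-36 + 152/5) + 4)) = 574*(√2*√(-28/5 + 4)) = 574*(√2*√(-8/5)) = 574*(√2*(2*I*√10/5)) = 574*(4*I*√5/5) = 2296*I*√5/5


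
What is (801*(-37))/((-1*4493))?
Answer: 29637/4493 ≈ 6.5963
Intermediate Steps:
(801*(-37))/((-1*4493)) = -29637/(-4493) = -29637*(-1/4493) = 29637/4493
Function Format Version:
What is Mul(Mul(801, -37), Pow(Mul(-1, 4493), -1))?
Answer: Rational(29637, 4493) ≈ 6.5963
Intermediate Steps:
Mul(Mul(801, -37), Pow(Mul(-1, 4493), -1)) = Mul(-29637, Pow(-4493, -1)) = Mul(-29637, Rational(-1, 4493)) = Rational(29637, 4493)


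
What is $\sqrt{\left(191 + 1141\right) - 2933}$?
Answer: $i \sqrt{1601} \approx 40.013 i$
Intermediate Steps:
$\sqrt{\left(191 + 1141\right) - 2933} = \sqrt{1332 - 2933} = \sqrt{-1601} = i \sqrt{1601}$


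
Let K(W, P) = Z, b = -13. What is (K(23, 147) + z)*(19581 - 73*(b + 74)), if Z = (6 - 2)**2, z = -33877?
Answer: -512249208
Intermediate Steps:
Z = 16 (Z = 4**2 = 16)
K(W, P) = 16
(K(23, 147) + z)*(19581 - 73*(b + 74)) = (16 - 33877)*(19581 - 73*(-13 + 74)) = -33861*(19581 - 73*61) = -33861*(19581 - 4453) = -33861*15128 = -512249208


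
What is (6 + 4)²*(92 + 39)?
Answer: 13100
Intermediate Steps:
(6 + 4)²*(92 + 39) = 10²*131 = 100*131 = 13100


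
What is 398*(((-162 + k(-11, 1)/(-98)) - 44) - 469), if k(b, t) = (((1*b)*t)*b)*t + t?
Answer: -13188128/49 ≈ -2.6915e+5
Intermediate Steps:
k(b, t) = t + b²*t² (k(b, t) = ((b*t)*b)*t + t = (t*b²)*t + t = b²*t² + t = t + b²*t²)
398*(((-162 + k(-11, 1)/(-98)) - 44) - 469) = 398*(((-162 + (1*(1 + 1*(-11)²))/(-98)) - 44) - 469) = 398*(((-162 + (1*(1 + 1*121))*(-1/98)) - 44) - 469) = 398*(((-162 + (1*(1 + 121))*(-1/98)) - 44) - 469) = 398*(((-162 + (1*122)*(-1/98)) - 44) - 469) = 398*(((-162 + 122*(-1/98)) - 44) - 469) = 398*(((-162 - 61/49) - 44) - 469) = 398*((-7999/49 - 44) - 469) = 398*(-10155/49 - 469) = 398*(-33136/49) = -13188128/49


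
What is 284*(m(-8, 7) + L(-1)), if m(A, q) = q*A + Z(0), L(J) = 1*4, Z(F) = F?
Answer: -14768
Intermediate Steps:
L(J) = 4
m(A, q) = A*q (m(A, q) = q*A + 0 = A*q + 0 = A*q)
284*(m(-8, 7) + L(-1)) = 284*(-8*7 + 4) = 284*(-56 + 4) = 284*(-52) = -14768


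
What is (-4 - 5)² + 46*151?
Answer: 7027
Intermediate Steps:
(-4 - 5)² + 46*151 = (-9)² + 6946 = 81 + 6946 = 7027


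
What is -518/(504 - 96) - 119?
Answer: -24535/204 ≈ -120.27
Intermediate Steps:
-518/(504 - 96) - 119 = -518/408 - 119 = -518*1/408 - 119 = -259/204 - 119 = -24535/204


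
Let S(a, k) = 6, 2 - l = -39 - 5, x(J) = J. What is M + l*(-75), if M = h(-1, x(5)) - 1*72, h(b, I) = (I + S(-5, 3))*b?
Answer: -3533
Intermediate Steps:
l = 46 (l = 2 - (-39 - 5) = 2 - 1*(-44) = 2 + 44 = 46)
h(b, I) = b*(6 + I) (h(b, I) = (I + 6)*b = (6 + I)*b = b*(6 + I))
M = -83 (M = -(6 + 5) - 1*72 = -1*11 - 72 = -11 - 72 = -83)
M + l*(-75) = -83 + 46*(-75) = -83 - 3450 = -3533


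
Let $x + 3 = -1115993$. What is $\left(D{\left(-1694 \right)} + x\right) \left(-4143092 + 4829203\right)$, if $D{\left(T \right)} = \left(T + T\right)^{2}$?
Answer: $7109858170828$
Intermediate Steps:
$D{\left(T \right)} = 4 T^{2}$ ($D{\left(T \right)} = \left(2 T\right)^{2} = 4 T^{2}$)
$x = -1115996$ ($x = -3 - 1115993 = -1115996$)
$\left(D{\left(-1694 \right)} + x\right) \left(-4143092 + 4829203\right) = \left(4 \left(-1694\right)^{2} - 1115996\right) \left(-4143092 + 4829203\right) = \left(4 \cdot 2869636 - 1115996\right) 686111 = \left(11478544 - 1115996\right) 686111 = 10362548 \cdot 686111 = 7109858170828$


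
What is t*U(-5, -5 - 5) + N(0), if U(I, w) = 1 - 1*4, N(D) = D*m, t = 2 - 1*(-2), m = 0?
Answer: -12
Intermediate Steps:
t = 4 (t = 2 + 2 = 4)
N(D) = 0 (N(D) = D*0 = 0)
U(I, w) = -3 (U(I, w) = 1 - 4 = -3)
t*U(-5, -5 - 5) + N(0) = 4*(-3) + 0 = -12 + 0 = -12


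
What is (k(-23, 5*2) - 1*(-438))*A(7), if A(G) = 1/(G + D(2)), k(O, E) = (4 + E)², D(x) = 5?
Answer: 317/6 ≈ 52.833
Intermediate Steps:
A(G) = 1/(5 + G) (A(G) = 1/(G + 5) = 1/(5 + G))
(k(-23, 5*2) - 1*(-438))*A(7) = ((4 + 5*2)² - 1*(-438))/(5 + 7) = ((4 + 10)² + 438)/12 = (14² + 438)*(1/12) = (196 + 438)*(1/12) = 634*(1/12) = 317/6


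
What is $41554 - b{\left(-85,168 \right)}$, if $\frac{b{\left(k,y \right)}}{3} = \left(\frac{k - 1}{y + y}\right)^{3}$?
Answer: $\frac{65678004883}{1580544} \approx 41554.0$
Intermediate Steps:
$b{\left(k,y \right)} = \frac{3 \left(-1 + k\right)^{3}}{8 y^{3}}$ ($b{\left(k,y \right)} = 3 \left(\frac{k - 1}{y + y}\right)^{3} = 3 \left(\frac{-1 + k}{2 y}\right)^{3} = 3 \frac{\left(-1 + k\right)^{3}}{8 y^{3}} = \frac{3 \left(-1 + k\right)^{3}}{8 y^{3}}$)
$41554 - b{\left(-85,168 \right)} = 41554 - \frac{3 \left(-1 - 85\right)^{3}}{8 \cdot 4741632} = 41554 - \frac{3}{8} \cdot \frac{1}{4741632} \left(-86\right)^{3} = 41554 - \frac{3}{8} \cdot \frac{1}{4741632} \left(-636056\right) = 41554 - - \frac{79507}{1580544} = 41554 + \frac{79507}{1580544} = \frac{65678004883}{1580544}$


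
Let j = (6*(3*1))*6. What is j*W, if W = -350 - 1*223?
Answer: -61884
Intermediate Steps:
j = 108 (j = (6*3)*6 = 18*6 = 108)
W = -573 (W = -350 - 223 = -573)
j*W = 108*(-573) = -61884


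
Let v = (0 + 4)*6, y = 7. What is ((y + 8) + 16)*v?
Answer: 744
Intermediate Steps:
v = 24 (v = 4*6 = 24)
((y + 8) + 16)*v = ((7 + 8) + 16)*24 = (15 + 16)*24 = 31*24 = 744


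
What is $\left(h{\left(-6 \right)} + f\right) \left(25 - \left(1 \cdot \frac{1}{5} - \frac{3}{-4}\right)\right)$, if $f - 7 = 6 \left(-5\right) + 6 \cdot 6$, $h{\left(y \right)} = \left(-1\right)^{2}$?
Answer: $\frac{3367}{10} \approx 336.7$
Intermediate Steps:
$h{\left(y \right)} = 1$
$f = 13$ ($f = 7 + \left(6 \left(-5\right) + 6 \cdot 6\right) = 7 + \left(-30 + 36\right) = 7 + 6 = 13$)
$\left(h{\left(-6 \right)} + f\right) \left(25 - \left(1 \cdot \frac{1}{5} - \frac{3}{-4}\right)\right) = \left(1 + 13\right) \left(25 - \left(1 \cdot \frac{1}{5} - \frac{3}{-4}\right)\right) = 14 \left(25 - \left(1 \cdot \frac{1}{5} - - \frac{3}{4}\right)\right) = 14 \left(25 - \left(\frac{1}{5} + \frac{3}{4}\right)\right) = 14 \left(25 - \frac{19}{20}\right) = 14 \cdot \frac{481}{20} = \frac{3367}{10}$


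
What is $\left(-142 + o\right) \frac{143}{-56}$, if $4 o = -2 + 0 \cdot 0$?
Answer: $\frac{40755}{112} \approx 363.88$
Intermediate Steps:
$o = - \frac{1}{2}$ ($o = \frac{-2 + 0 \cdot 0}{4} = \frac{-2 + 0}{4} = \frac{1}{4} \left(-2\right) = - \frac{1}{2} \approx -0.5$)
$\left(-142 + o\right) \frac{143}{-56} = \left(-142 - \frac{1}{2}\right) \frac{143}{-56} = - \frac{285 \cdot 143 \left(- \frac{1}{56}\right)}{2} = \left(- \frac{285}{2}\right) \left(- \frac{143}{56}\right) = \frac{40755}{112}$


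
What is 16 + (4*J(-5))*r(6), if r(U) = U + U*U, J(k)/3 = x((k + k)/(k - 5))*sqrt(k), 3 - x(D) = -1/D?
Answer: 16 + 2016*I*sqrt(5) ≈ 16.0 + 4507.9*I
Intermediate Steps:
x(D) = 3 + 1/D (x(D) = 3 - (-1)/D = 3 + 1/D)
J(k) = 3*sqrt(k)*(3 + (-5 + k)/(2*k)) (J(k) = 3*((3 + 1/((k + k)/(k - 5)))*sqrt(k)) = 3*((3 + 1/((2*k)/(-5 + k)))*sqrt(k)) = 3*((3 + 1/(2*k/(-5 + k)))*sqrt(k)) = 3*((3 + (-5 + k)/(2*k))*sqrt(k)) = 3*(sqrt(k)*(3 + (-5 + k)/(2*k))) = 3*sqrt(k)*(3 + (-5 + k)/(2*k)))
r(U) = U + U**2
16 + (4*J(-5))*r(6) = 16 + (4*(3*(-5 + 7*(-5))/(2*sqrt(-5))))*(6*(1 + 6)) = 16 + (4*(3*(-I*sqrt(5)/5)*(-5 - 35)/2))*(6*7) = 16 + (4*((3/2)*(-I*sqrt(5)/5)*(-40)))*42 = 16 + (4*(12*I*sqrt(5)))*42 = 16 + (48*I*sqrt(5))*42 = 16 + 2016*I*sqrt(5)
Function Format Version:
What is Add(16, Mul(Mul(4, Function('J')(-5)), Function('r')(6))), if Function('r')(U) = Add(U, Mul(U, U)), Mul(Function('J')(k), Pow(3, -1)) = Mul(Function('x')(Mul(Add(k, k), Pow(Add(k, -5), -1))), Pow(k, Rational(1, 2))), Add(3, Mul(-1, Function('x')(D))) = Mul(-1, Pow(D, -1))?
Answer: Add(16, Mul(2016, I, Pow(5, Rational(1, 2)))) ≈ Add(16.000, Mul(4507.9, I))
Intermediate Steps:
Function('x')(D) = Add(3, Pow(D, -1)) (Function('x')(D) = Add(3, Mul(-1, Mul(-1, Pow(D, -1)))) = Add(3, Pow(D, -1)))
Function('J')(k) = Mul(3, Pow(k, Rational(1, 2)), Add(3, Mul(Rational(1, 2), Pow(k, -1), Add(-5, k)))) (Function('J')(k) = Mul(3, Mul(Add(3, Pow(Mul(Add(k, k), Pow(Add(k, -5), -1)), -1)), Pow(k, Rational(1, 2)))) = Mul(3, Mul(Add(3, Pow(Mul(Mul(2, k), Pow(Add(-5, k), -1)), -1)), Pow(k, Rational(1, 2)))) = Mul(3, Mul(Add(3, Pow(Mul(2, k, Pow(Add(-5, k), -1)), -1)), Pow(k, Rational(1, 2)))) = Mul(3, Mul(Add(3, Mul(Rational(1, 2), Pow(k, -1), Add(-5, k))), Pow(k, Rational(1, 2)))) = Mul(3, Mul(Pow(k, Rational(1, 2)), Add(3, Mul(Rational(1, 2), Pow(k, -1), Add(-5, k))))) = Mul(3, Pow(k, Rational(1, 2)), Add(3, Mul(Rational(1, 2), Pow(k, -1), Add(-5, k)))))
Function('r')(U) = Add(U, Pow(U, 2))
Add(16, Mul(Mul(4, Function('J')(-5)), Function('r')(6))) = Add(16, Mul(Mul(4, Mul(Rational(3, 2), Pow(-5, Rational(-1, 2)), Add(-5, Mul(7, -5)))), Mul(6, Add(1, 6)))) = Add(16, Mul(Mul(4, Mul(Rational(3, 2), Mul(Rational(-1, 5), I, Pow(5, Rational(1, 2))), Add(-5, -35))), Mul(6, 7))) = Add(16, Mul(Mul(4, Mul(Rational(3, 2), Mul(Rational(-1, 5), I, Pow(5, Rational(1, 2))), -40)), 42)) = Add(16, Mul(Mul(4, Mul(12, I, Pow(5, Rational(1, 2)))), 42)) = Add(16, Mul(Mul(48, I, Pow(5, Rational(1, 2))), 42)) = Add(16, Mul(2016, I, Pow(5, Rational(1, 2))))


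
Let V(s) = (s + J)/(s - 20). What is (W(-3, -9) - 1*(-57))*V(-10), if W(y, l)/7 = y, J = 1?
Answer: 54/5 ≈ 10.800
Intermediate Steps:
W(y, l) = 7*y
V(s) = (1 + s)/(-20 + s) (V(s) = (s + 1)/(s - 20) = (1 + s)/(-20 + s))
(W(-3, -9) - 1*(-57))*V(-10) = (7*(-3) - 1*(-57))*((1 - 10)/(-20 - 10)) = (-21 + 57)*(-9/(-30)) = 36*(-1/30*(-9)) = 36*(3/10) = 54/5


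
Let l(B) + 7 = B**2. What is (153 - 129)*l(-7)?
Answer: 1008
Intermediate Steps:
l(B) = -7 + B**2
(153 - 129)*l(-7) = (153 - 129)*(-7 + (-7)**2) = 24*(-7 + 49) = 24*42 = 1008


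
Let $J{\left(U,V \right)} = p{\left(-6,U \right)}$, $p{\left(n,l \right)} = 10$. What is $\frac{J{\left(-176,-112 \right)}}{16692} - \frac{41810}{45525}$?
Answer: $- \frac{7749303}{8443370} \approx -0.9178$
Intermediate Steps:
$J{\left(U,V \right)} = 10$
$\frac{J{\left(-176,-112 \right)}}{16692} - \frac{41810}{45525} = \frac{10}{16692} - \frac{41810}{45525} = 10 \cdot \frac{1}{16692} - \frac{8362}{9105} = \frac{5}{8346} - \frac{8362}{9105} = - \frac{7749303}{8443370}$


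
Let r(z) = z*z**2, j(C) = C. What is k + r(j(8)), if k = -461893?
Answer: -461381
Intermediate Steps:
r(z) = z**3
k + r(j(8)) = -461893 + 8**3 = -461893 + 512 = -461381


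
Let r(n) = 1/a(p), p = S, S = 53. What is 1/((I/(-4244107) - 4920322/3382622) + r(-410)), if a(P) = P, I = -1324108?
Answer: -380439557276681/427512424214590 ≈ -0.88989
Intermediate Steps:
p = 53
r(n) = 1/53
1/((I/(-4244107) - 4920322/3382622) + r(-410)) = 1/((-1324108/(-4244107) - 4920322/3382622) + 1/53) = 1/((-1324108*(-1/4244107) - 4920322*1/3382622) + 1/53) = 1/((1324108/4244107 - 2460161/1691311) + 1/53) = 1/(-8201708095639/7178104854277 + 1/53) = 1/(-427512424214590/380439557276681) = -380439557276681/427512424214590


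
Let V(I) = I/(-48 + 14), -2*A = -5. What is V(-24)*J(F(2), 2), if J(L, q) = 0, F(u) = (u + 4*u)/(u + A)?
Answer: 0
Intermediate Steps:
A = 5/2 (A = -½*(-5) = 5/2 ≈ 2.5000)
F(u) = 5*u/(5/2 + u) (F(u) = (u + 4*u)/(u + 5/2) = (5*u)/(5/2 + u) = 5*u/(5/2 + u))
V(I) = -I/34 (V(I) = I/(-34) = -I/34)
V(-24)*J(F(2), 2) = -1/34*(-24)*0 = (12/17)*0 = 0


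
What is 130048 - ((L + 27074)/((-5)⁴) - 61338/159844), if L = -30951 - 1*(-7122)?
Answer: 1299163996247/9990250 ≈ 1.3004e+5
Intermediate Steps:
L = -23829 (L = -30951 + 7122 = -23829)
130048 - ((L + 27074)/((-5)⁴) - 61338/159844) = 130048 - ((-23829 + 27074)/((-5)⁴) - 61338/159844) = 130048 - (3245/625 - 61338*1/159844) = 130048 - (3245*(1/625) - 30669/79922) = 130048 - (649/125 - 30669/79922) = 130048 - 1*48035753/9990250 = 130048 - 48035753/9990250 = 1299163996247/9990250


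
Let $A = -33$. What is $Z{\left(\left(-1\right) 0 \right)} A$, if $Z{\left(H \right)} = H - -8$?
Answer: $-264$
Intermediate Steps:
$Z{\left(H \right)} = 8 + H$ ($Z{\left(H \right)} = H + 8 = 8 + H$)
$Z{\left(\left(-1\right) 0 \right)} A = \left(8 - 0\right) \left(-33\right) = \left(8 + 0\right) \left(-33\right) = 8 \left(-33\right) = -264$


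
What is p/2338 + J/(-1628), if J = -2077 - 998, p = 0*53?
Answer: 3075/1628 ≈ 1.8888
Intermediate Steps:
p = 0
J = -3075
p/2338 + J/(-1628) = 0/2338 - 3075/(-1628) = 0*(1/2338) - 3075*(-1/1628) = 0 + 3075/1628 = 3075/1628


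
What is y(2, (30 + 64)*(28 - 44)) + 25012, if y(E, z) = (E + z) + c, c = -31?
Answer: 23479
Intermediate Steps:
y(E, z) = -31 + E + z (y(E, z) = (E + z) - 31 = -31 + E + z)
y(2, (30 + 64)*(28 - 44)) + 25012 = (-31 + 2 + (30 + 64)*(28 - 44)) + 25012 = (-31 + 2 + 94*(-16)) + 25012 = (-31 + 2 - 1504) + 25012 = -1533 + 25012 = 23479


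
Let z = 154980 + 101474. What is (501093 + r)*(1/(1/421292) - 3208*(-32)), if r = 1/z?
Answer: 33665572516516202/128227 ≈ 2.6255e+11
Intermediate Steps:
z = 256454
r = 1/256454 ≈ 3.8993e-6
(501093 + r)*(1/(1/421292) - 3208*(-32)) = (501093 + 1/256454)*(1/(1/421292) - 3208*(-32)) = 128507304223*(1/(1/421292) + 102656)/256454 = 128507304223*(421292 + 102656)/256454 = (128507304223/256454)*523948 = 33665572516516202/128227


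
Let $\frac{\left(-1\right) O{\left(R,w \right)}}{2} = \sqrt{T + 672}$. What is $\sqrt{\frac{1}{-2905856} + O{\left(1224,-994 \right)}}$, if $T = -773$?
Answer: $\frac{\sqrt{-11351 - 65968742912 i \sqrt{101}}}{181616} \approx 3.1702 - 3.1702 i$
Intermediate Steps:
$O{\left(R,w \right)} = - 2 i \sqrt{101}$ ($O{\left(R,w \right)} = - 2 \sqrt{-773 + 672} = - 2 \sqrt{-101} = - 2 i \sqrt{101}$)
$\sqrt{\frac{1}{-2905856} + O{\left(1224,-994 \right)}} = \sqrt{\frac{1}{-2905856} - 2 i \sqrt{101}} = \sqrt{- \frac{1}{2905856} - 2 i \sqrt{101}}$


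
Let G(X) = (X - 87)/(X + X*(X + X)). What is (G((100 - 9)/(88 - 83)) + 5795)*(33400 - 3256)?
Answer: 2972553948480/17017 ≈ 1.7468e+8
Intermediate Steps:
G(X) = (-87 + X)/(X + 2*X²) (G(X) = (-87 + X)/(X + X*(2*X)) = (-87 + X)/(X + 2*X²))
(G((100 - 9)/(88 - 83)) + 5795)*(33400 - 3256) = ((-87 + (100 - 9)/(88 - 83))/((((100 - 9)/(88 - 83)))*(1 + 2*((100 - 9)/(88 - 83)))) + 5795)*(33400 - 3256) = ((-87 + 91/5)/(((91/5))*(1 + 2*(91/5))) + 5795)*30144 = ((-87 + 91*(⅕))/(((91*(⅕)))*(1 + 2*(91*(⅕)))) + 5795)*30144 = ((-87 + 91/5)/((91/5)*(1 + 2*(91/5))) + 5795)*30144 = ((5/91)*(-344/5)/(1 + 182/5) + 5795)*30144 = ((5/91)*(-344/5)/(187/5) + 5795)*30144 = ((5/91)*(5/187)*(-344/5) + 5795)*30144 = (-1720/17017 + 5795)*30144 = (98611795/17017)*30144 = 2972553948480/17017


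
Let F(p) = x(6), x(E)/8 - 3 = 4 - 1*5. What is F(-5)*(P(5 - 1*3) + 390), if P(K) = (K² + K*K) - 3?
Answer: 6320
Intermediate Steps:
x(E) = 16 (x(E) = 24 + 8*(4 - 1*5) = 24 + 8*(4 - 5) = 24 + 8*(-1) = 24 - 8 = 16)
F(p) = 16
P(K) = -3 + 2*K² (P(K) = (K² + K²) - 3 = 2*K² - 3 = -3 + 2*K²)
F(-5)*(P(5 - 1*3) + 390) = 16*((-3 + 2*(5 - 1*3)²) + 390) = 16*((-3 + 2*(5 - 3)²) + 390) = 16*((-3 + 2*2²) + 390) = 16*((-3 + 2*4) + 390) = 16*((-3 + 8) + 390) = 16*(5 + 390) = 16*395 = 6320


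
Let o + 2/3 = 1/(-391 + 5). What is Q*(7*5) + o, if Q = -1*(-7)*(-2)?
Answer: -568195/1158 ≈ -490.67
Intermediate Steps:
o = -775/1158 (o = -⅔ + 1/(-391 + 5) = -⅔ + 1/(-386) = -⅔ - 1/386 = -775/1158 ≈ -0.66926)
Q = -14 (Q = 7*(-2) = -14)
Q*(7*5) + o = -98*5 - 775/1158 = -14*35 - 775/1158 = -490 - 775/1158 = -568195/1158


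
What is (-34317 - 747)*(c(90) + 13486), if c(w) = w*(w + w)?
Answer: -1040909904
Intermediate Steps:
c(w) = 2*w² (c(w) = w*(2*w) = 2*w²)
(-34317 - 747)*(c(90) + 13486) = (-34317 - 747)*(2*90² + 13486) = -35064*(2*8100 + 13486) = -35064*(16200 + 13486) = -35064*29686 = -1040909904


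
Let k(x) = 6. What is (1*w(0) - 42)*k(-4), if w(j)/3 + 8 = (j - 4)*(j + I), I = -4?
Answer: -108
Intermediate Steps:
w(j) = -24 + 3*(-4 + j)² (w(j) = -24 + 3*((j - 4)*(j - 4)) = -24 + 3*((-4 + j)*(-4 + j)) = -24 + 3*(-4 + j)²)
(1*w(0) - 42)*k(-4) = (1*(24 - 24*0 + 3*0²) - 42)*6 = (1*(24 + 0 + 3*0) - 42)*6 = (1*(24 + 0 + 0) - 42)*6 = (1*24 - 42)*6 = (24 - 42)*6 = -18*6 = -108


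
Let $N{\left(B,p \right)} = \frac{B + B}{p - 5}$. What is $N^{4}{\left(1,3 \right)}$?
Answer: $1$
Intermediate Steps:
$N{\left(B,p \right)} = \frac{2 B}{-5 + p}$
$N^{4}{\left(1,3 \right)} = \left(2 \cdot 1 \frac{1}{-5 + 3}\right)^{4} = \left(2 \cdot 1 \frac{1}{-2}\right)^{4} = \left(2 \cdot 1 \left(- \frac{1}{2}\right)\right)^{4} = \left(-1\right)^{4} = 1$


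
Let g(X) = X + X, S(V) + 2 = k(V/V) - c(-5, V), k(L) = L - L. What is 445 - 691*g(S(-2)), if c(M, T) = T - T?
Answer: 3209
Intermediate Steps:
c(M, T) = 0
k(L) = 0
S(V) = -2 (S(V) = -2 + (0 - 1*0) = -2 + (0 + 0) = -2 + 0 = -2)
g(X) = 2*X
445 - 691*g(S(-2)) = 445 - 1382*(-2) = 445 - 691*(-4) = 445 + 2764 = 3209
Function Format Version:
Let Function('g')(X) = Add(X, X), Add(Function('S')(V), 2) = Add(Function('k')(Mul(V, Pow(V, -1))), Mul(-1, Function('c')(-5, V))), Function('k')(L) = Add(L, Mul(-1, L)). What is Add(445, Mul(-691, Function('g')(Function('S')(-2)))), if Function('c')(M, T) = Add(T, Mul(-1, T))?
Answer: 3209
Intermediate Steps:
Function('c')(M, T) = 0
Function('k')(L) = 0
Function('S')(V) = -2 (Function('S')(V) = Add(-2, Add(0, Mul(-1, 0))) = Add(-2, Add(0, 0)) = Add(-2, 0) = -2)
Function('g')(X) = Mul(2, X)
Add(445, Mul(-691, Function('g')(Function('S')(-2)))) = Add(445, Mul(-691, Mul(2, -2))) = Add(445, Mul(-691, -4)) = Add(445, 2764) = 3209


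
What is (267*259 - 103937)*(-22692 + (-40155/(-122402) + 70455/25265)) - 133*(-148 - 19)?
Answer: 244069034260665143/309248653 ≈ 7.8923e+8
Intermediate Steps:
(267*259 - 103937)*(-22692 + (-40155/(-122402) + 70455/25265)) - 133*(-148 - 19) = (69153 - 103937)*(-22692 + (-40155*(-1/122402) + 70455*(1/25265))) - 133*(-167) = -34784*(-22692 + (40155/122402 + 14091/5053)) - 1*(-22211) = -34784*(-22692 + 1927669797/618497306) + 22211 = -34784*(-14033013197955/618497306) + 22211 = 244062165538833360/309248653 + 22211 = 244069034260665143/309248653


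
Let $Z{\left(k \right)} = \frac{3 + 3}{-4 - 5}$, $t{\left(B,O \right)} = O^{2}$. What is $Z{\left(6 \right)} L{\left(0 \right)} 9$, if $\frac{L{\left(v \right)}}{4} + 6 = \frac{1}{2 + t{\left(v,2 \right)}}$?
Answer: $140$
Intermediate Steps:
$L{\left(v \right)} = - \frac{70}{3}$ ($L{\left(v \right)} = -24 + \frac{4}{2 + 2^{2}} = -24 + \frac{4}{2 + 4} = -24 + \frac{4}{6} = -24 + 4 \cdot \frac{1}{6} = -24 + \frac{2}{3} = - \frac{70}{3}$)
$Z{\left(k \right)} = - \frac{2}{3}$ ($Z{\left(k \right)} = \frac{6}{-9} = 6 \left(- \frac{1}{9}\right) = - \frac{2}{3}$)
$Z{\left(6 \right)} L{\left(0 \right)} 9 = \left(- \frac{2}{3}\right) \left(- \frac{70}{3}\right) 9 = \frac{140}{9} \cdot 9 = 140$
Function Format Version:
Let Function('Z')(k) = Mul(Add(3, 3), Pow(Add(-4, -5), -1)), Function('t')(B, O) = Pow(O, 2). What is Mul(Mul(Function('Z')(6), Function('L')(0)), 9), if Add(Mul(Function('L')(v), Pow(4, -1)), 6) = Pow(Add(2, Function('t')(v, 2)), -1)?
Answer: 140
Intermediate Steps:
Function('L')(v) = Rational(-70, 3) (Function('L')(v) = Add(-24, Mul(4, Pow(Add(2, Pow(2, 2)), -1))) = Add(-24, Mul(4, Pow(Add(2, 4), -1))) = Add(-24, Mul(4, Pow(6, -1))) = Add(-24, Mul(4, Rational(1, 6))) = Add(-24, Rational(2, 3)) = Rational(-70, 3))
Function('Z')(k) = Rational(-2, 3) (Function('Z')(k) = Mul(6, Pow(-9, -1)) = Mul(6, Rational(-1, 9)) = Rational(-2, 3))
Mul(Mul(Function('Z')(6), Function('L')(0)), 9) = Mul(Mul(Rational(-2, 3), Rational(-70, 3)), 9) = Mul(Rational(140, 9), 9) = 140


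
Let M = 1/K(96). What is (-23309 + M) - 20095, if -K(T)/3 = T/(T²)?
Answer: -43436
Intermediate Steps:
K(T) = -3/T (K(T) = -3*T/(T²) = -3*T/T² = -3/T)
M = -32 (M = 1/(-3/96) = 1/(-3*1/96) = 1/(-1/32) = -32)
(-23309 + M) - 20095 = (-23309 - 32) - 20095 = -23341 - 20095 = -43436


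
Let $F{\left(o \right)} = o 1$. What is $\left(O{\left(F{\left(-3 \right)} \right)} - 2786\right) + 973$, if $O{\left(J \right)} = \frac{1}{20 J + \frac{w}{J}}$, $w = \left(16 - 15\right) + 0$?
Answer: $- \frac{328156}{181} \approx -1813.0$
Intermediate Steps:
$w = 1$ ($w = 1 + 0 = 1$)
$F{\left(o \right)} = o$
$O{\left(J \right)} = \frac{1}{\frac{1}{J} + 20 J}$ ($O{\left(J \right)} = \frac{1}{20 J + 1 \frac{1}{J}} = \frac{1}{20 J + \frac{1}{J}} = \frac{1}{\frac{1}{J} + 20 J}$)
$\left(O{\left(F{\left(-3 \right)} \right)} - 2786\right) + 973 = \left(- \frac{3}{1 + 20 \left(-3\right)^{2}} - 2786\right) + 973 = \left(- \frac{3}{1 + 20 \cdot 9} - 2786\right) + 973 = \left(- \frac{3}{1 + 180} - 2786\right) + 973 = \left(- \frac{3}{181} - 2786\right) + 973 = - \frac{504269}{181} + 973 = - \frac{328156}{181}$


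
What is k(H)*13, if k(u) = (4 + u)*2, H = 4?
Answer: 208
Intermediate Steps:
k(u) = 8 + 2*u
k(H)*13 = (8 + 2*4)*13 = (8 + 8)*13 = 16*13 = 208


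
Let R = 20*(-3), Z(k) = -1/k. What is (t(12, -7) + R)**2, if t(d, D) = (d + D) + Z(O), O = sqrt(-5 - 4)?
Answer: (165 - I)**2/9 ≈ 3024.9 - 36.667*I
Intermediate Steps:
O = 3*I (O = sqrt(-9) = 3*I ≈ 3.0*I)
t(d, D) = D + d + I/3 (t(d, D) = (d + D) - 1/(3*I) = (D + d) - (-1)*I/3 = (D + d) + I/3 = D + d + I/3)
R = -60
(t(12, -7) + R)**2 = ((-7 + 12 + I/3) - 60)**2 = ((5 + I/3) - 60)**2 = (-55 + I/3)**2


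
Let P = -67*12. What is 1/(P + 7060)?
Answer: 1/6256 ≈ 0.00015985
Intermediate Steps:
P = -804
1/(P + 7060) = 1/(-804 + 7060) = 1/6256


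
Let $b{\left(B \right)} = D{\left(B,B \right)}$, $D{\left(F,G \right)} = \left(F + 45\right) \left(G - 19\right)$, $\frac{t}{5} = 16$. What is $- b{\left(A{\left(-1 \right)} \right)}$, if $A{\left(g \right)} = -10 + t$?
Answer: $-5865$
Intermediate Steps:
$t = 80$ ($t = 5 \cdot 16 = 80$)
$A{\left(g \right)} = 70$ ($A{\left(g \right)} = -10 + 80 = 70$)
$D{\left(F,G \right)} = \left(-19 + G\right) \left(45 + F\right)$ ($D{\left(F,G \right)} = \left(45 + F\right) \left(-19 + G\right) = \left(-19 + G\right) \left(45 + F\right)$)
$b{\left(B \right)} = -855 + B^{2} + 26 B$ ($b{\left(B \right)} = -855 - 19 B + 45 B + B B = -855 - 19 B + 45 B + B^{2} = -855 + B^{2} + 26 B$)
$- b{\left(A{\left(-1 \right)} \right)} = - (-855 + 70^{2} + 26 \cdot 70) = - (-855 + 4900 + 1820) = \left(-1\right) 5865 = -5865$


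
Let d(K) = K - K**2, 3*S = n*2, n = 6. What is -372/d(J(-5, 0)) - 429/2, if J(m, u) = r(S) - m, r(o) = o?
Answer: -628/3 ≈ -209.33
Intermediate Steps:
S = 4 (S = (6*2)/3 = (1/3)*12 = 4)
J(m, u) = 4 - m
-372/d(J(-5, 0)) - 429/2 = -372*1/((1 - (4 - 1*(-5)))*(4 - 1*(-5))) - 429/2 = -372*1/((1 - (4 + 5))*(4 + 5)) - 429*1/2 = -372*1/(9*(1 - 1*9)) - 429/2 = -372*1/(9*(1 - 9)) - 429/2 = -372/(9*(-8)) - 429/2 = -372/(-72) - 429/2 = -372*(-1/72) - 429/2 = 31/6 - 429/2 = -628/3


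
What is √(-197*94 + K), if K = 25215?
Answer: √6697 ≈ 81.835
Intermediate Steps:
√(-197*94 + K) = √(-197*94 + 25215) = √(-18518 + 25215) = √6697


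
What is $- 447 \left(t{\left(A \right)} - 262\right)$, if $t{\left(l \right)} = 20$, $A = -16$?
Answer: $108174$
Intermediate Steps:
$- 447 \left(t{\left(A \right)} - 262\right) = - 447 \left(20 - 262\right) = \left(-447\right) \left(-242\right) = 108174$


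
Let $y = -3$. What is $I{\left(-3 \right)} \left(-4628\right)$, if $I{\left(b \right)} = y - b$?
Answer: $0$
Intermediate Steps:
$I{\left(b \right)} = -3 - b$
$I{\left(-3 \right)} \left(-4628\right) = \left(-3 - -3\right) \left(-4628\right) = \left(-3 + 3\right) \left(-4628\right) = 0 \left(-4628\right) = 0$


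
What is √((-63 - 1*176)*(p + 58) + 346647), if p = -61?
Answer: 6*√9649 ≈ 589.38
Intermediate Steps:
√((-63 - 1*176)*(p + 58) + 346647) = √((-63 - 1*176)*(-61 + 58) + 346647) = √((-63 - 176)*(-3) + 346647) = √(-239*(-3) + 346647) = √(717 + 346647) = √347364 = 6*√9649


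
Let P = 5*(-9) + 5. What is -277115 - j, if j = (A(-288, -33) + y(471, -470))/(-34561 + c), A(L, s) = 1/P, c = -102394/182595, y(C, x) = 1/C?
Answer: -2196503509533833723/7926324845384 ≈ -2.7712e+5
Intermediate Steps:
c = -102394/182595 (c = -102394*1/182595 = -102394/182595 ≈ -0.56077)
P = -40 (P = -45 + 5 = -40)
A(L, s) = -1/40 (A(L, s) = 1/(-40) = -1/40)
j = 5246563/7926324845384 (j = (-1/40 + 1/471)/(-34561 - 102394/182595) = (-1/40 + 1/471)/(-6310768189/182595) = -431/18840*(-182595/6310768189) = 5246563/7926324845384 ≈ 6.6192e-7)
-277115 - j = -277115 - 1*5246563/7926324845384 = -277115 - 5246563/7926324845384 = -2196503509533833723/7926324845384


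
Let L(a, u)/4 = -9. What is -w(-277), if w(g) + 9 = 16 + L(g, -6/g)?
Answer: 29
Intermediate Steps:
L(a, u) = -36 (L(a, u) = 4*(-9) = -36)
w(g) = -29 (w(g) = -9 + (16 - 36) = -9 - 20 = -29)
-w(-277) = -1*(-29) = 29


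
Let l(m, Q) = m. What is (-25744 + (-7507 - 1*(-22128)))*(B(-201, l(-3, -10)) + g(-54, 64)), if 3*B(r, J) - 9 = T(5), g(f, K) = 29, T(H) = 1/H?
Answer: -5350163/15 ≈ -3.5668e+5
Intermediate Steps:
B(r, J) = 46/15 (B(r, J) = 3 + (1/3)/5 = 3 + (1/3)*(1/5) = 3 + 1/15 = 46/15)
(-25744 + (-7507 - 1*(-22128)))*(B(-201, l(-3, -10)) + g(-54, 64)) = (-25744 + (-7507 - 1*(-22128)))*(46/15 + 29) = (-25744 + (-7507 + 22128))*(481/15) = (-25744 + 14621)*(481/15) = -11123*481/15 = -5350163/15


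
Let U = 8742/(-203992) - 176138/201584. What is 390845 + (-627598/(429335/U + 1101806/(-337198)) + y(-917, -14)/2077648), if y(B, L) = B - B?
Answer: 1690990329496526748420351/4326483727371376909 ≈ 3.9085e+5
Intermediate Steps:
y(B, L) = 0
U = -54786323/59769656 (U = 8742*(-1/203992) - 176138*1/201584 = -4371/101996 - 88069/100792 = -54786323/59769656 ≈ -0.91662)
390845 + (-627598/(429335/U + 1101806/(-337198)) + y(-917, -14)/2077648) = 390845 + (-627598/(429335/(-54786323/59769656) + 1101806/(-337198)) + 0/2077648) = 390845 + (-627598/(429335*(-59769656/54786323) + 1101806*(-1/337198)) + 0*(1/2077648)) = 390845 + (-627598/(-25661205258760/54786323 - 550903/168599) + 0) = 390845 + (-627598/(-4326483727371376909/9236919271477) + 0) = 390845 + (-627598*(-9236919271477/4326483727371376909) + 0) = 390845 + (5797072060940422246/4326483727371376909 + 0) = 390845 + 5797072060940422246/4326483727371376909 = 1690990329496526748420351/4326483727371376909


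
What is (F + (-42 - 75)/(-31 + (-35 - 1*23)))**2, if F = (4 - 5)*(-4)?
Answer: 223729/7921 ≈ 28.245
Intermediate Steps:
F = 4 (F = -1*(-4) = 4)
(F + (-42 - 75)/(-31 + (-35 - 1*23)))**2 = (4 + (-42 - 75)/(-31 + (-35 - 1*23)))**2 = (4 - 117/(-31 + (-35 - 23)))**2 = (4 - 117/(-31 - 58))**2 = (4 - 117/(-89))**2 = (4 - 117*(-1/89))**2 = (4 + 117/89)**2 = (473/89)**2 = 223729/7921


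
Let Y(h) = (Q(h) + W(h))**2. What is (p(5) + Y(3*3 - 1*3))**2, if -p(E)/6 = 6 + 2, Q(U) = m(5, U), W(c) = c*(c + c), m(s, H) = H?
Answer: 36433296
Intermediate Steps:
W(c) = 2*c**2 (W(c) = c*(2*c) = 2*c**2)
Q(U) = U
p(E) = -48 (p(E) = -6*(6 + 2) = -6*8 = -48)
Y(h) = (h + 2*h**2)**2
(p(5) + Y(3*3 - 1*3))**2 = (-48 + (3*3 - 1*3)**2*(1 + 2*(3*3 - 1*3))**2)**2 = (-48 + (9 - 3)**2*(1 + 2*(9 - 3))**2)**2 = (-48 + 6**2*(1 + 2*6)**2)**2 = (-48 + 36*(1 + 12)**2)**2 = (-48 + 36*13**2)**2 = (-48 + 36*169)**2 = (-48 + 6084)**2 = 6036**2 = 36433296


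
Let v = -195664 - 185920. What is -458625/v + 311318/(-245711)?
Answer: -6104760337/93759386224 ≈ -0.065111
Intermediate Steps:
v = -381584
-458625/v + 311318/(-245711) = -458625/(-381584) + 311318/(-245711) = -458625*(-1/381584) + 311318*(-1/245711) = 458625/381584 - 311318/245711 = -6104760337/93759386224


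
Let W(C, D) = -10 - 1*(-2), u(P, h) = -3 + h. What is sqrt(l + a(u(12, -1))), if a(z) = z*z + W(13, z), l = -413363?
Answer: I*sqrt(413355) ≈ 642.93*I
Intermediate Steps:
W(C, D) = -8 (W(C, D) = -10 + 2 = -8)
a(z) = -8 + z**2 (a(z) = z*z - 8 = z**2 - 8 = -8 + z**2)
sqrt(l + a(u(12, -1))) = sqrt(-413363 + (-8 + (-3 - 1)**2)) = sqrt(-413363 + (-8 + (-4)**2)) = sqrt(-413363 + (-8 + 16)) = sqrt(-413363 + 8) = sqrt(-413355) = I*sqrt(413355)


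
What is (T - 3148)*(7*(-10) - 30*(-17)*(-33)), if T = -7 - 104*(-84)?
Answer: -94318900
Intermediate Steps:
T = 8729 (T = -7 + 8736 = 8729)
(T - 3148)*(7*(-10) - 30*(-17)*(-33)) = (8729 - 3148)*(7*(-10) - 30*(-17)*(-33)) = 5581*(-70 + 510*(-33)) = 5581*(-70 - 16830) = 5581*(-16900) = -94318900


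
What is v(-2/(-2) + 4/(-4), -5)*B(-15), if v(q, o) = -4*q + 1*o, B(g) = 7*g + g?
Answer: 600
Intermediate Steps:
B(g) = 8*g
v(q, o) = o - 4*q (v(q, o) = -4*q + o = o - 4*q)
v(-2/(-2) + 4/(-4), -5)*B(-15) = (-5 - 4*(-2/(-2) + 4/(-4)))*(8*(-15)) = (-5 - 4*(-2*(-½) + 4*(-¼)))*(-120) = (-5 - 4*(1 - 1))*(-120) = (-5 - 4*0)*(-120) = (-5 + 0)*(-120) = -5*(-120) = 600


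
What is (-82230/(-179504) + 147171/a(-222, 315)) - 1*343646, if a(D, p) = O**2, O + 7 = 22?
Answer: -2308812636911/6731400 ≈ -3.4299e+5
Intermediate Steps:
O = 15 (O = -7 + 22 = 15)
a(D, p) = 225 (a(D, p) = 15**2 = 225)
(-82230/(-179504) + 147171/a(-222, 315)) - 1*343646 = (-82230/(-179504) + 147171/225) - 1*343646 = (-82230*(-1/179504) + 147171*(1/225)) - 343646 = (41115/89752 + 49057/75) - 343646 = 4406047489/6731400 - 343646 = -2308812636911/6731400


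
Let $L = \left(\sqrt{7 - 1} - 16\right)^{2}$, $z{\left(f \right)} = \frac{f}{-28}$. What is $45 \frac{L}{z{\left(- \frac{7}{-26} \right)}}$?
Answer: $-1226160 + 149760 \sqrt{6} \approx -8.5932 \cdot 10^{5}$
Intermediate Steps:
$z{\left(f \right)} = - \frac{f}{28}$ ($z{\left(f \right)} = f \left(- \frac{1}{28}\right) = - \frac{f}{28}$)
$L = \left(-16 + \sqrt{6}\right)^{2}$ ($L = \left(\sqrt{6} - 16\right)^{2} = \left(-16 + \sqrt{6}\right)^{2} \approx 183.62$)
$45 \frac{L}{z{\left(- \frac{7}{-26} \right)}} = 45 \frac{\left(16 - \sqrt{6}\right)^{2}}{\left(- \frac{1}{28}\right) \left(- \frac{7}{-26}\right)} = 45 \frac{\left(16 - \sqrt{6}\right)^{2}}{\left(- \frac{1}{28}\right) \left(\left(-7\right) \left(- \frac{1}{26}\right)\right)} = 45 \frac{\left(16 - \sqrt{6}\right)^{2}}{\left(- \frac{1}{28}\right) \frac{7}{26}} = 45 \frac{\left(16 - \sqrt{6}\right)^{2}}{- \frac{1}{104}} = 45 \left(16 - \sqrt{6}\right)^{2} \left(-104\right) = 45 \left(- 104 \left(16 - \sqrt{6}\right)^{2}\right) = - 4680 \left(16 - \sqrt{6}\right)^{2}$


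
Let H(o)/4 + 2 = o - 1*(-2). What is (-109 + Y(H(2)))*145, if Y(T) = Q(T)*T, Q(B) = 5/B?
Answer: -15080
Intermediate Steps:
H(o) = 4*o (H(o) = -8 + 4*(o - 1*(-2)) = -8 + 4*(o + 2) = -8 + 4*(2 + o) = -8 + (8 + 4*o) = 4*o)
Y(T) = 5 (Y(T) = (5/T)*T = 5)
(-109 + Y(H(2)))*145 = (-109 + 5)*145 = -104*145 = -15080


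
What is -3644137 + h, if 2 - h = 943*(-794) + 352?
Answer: -2895745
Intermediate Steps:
h = 748392 (h = 2 - (943*(-794) + 352) = 2 - (-748742 + 352) = 2 - 1*(-748390) = 2 + 748390 = 748392)
-3644137 + h = -3644137 + 748392 = -2895745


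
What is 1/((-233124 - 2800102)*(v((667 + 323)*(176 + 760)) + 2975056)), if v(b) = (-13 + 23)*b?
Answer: -1/37131102617056 ≈ -2.6932e-14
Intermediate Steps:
v(b) = 10*b
1/((-233124 - 2800102)*(v((667 + 323)*(176 + 760)) + 2975056)) = 1/((-233124 - 2800102)*(10*((667 + 323)*(176 + 760)) + 2975056)) = 1/(-3033226*(10*(990*936) + 2975056)) = 1/(-3033226*(10*926640 + 2975056)) = 1/(-3033226*(9266400 + 2975056)) = 1/(-3033226*12241456) = 1/(-37131102617056) = -1/37131102617056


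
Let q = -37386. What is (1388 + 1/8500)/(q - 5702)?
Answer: -11798001/366248000 ≈ -0.032213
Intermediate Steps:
(1388 + 1/8500)/(q - 5702) = (1388 + 1/8500)/(-37386 - 5702) = (1388 + 1/8500)/(-43088) = (11798001/8500)*(-1/43088) = -11798001/366248000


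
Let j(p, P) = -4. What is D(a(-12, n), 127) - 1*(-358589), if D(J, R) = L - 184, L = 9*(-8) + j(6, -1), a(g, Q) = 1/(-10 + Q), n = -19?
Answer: 358329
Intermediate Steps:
L = -76 (L = 9*(-8) - 4 = -72 - 4 = -76)
D(J, R) = -260 (D(J, R) = -76 - 184 = -260)
D(a(-12, n), 127) - 1*(-358589) = -260 - 1*(-358589) = -260 + 358589 = 358329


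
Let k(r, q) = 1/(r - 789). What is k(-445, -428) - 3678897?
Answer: -4539758899/1234 ≈ -3.6789e+6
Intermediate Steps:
k(r, q) = 1/(-789 + r)
k(-445, -428) - 3678897 = 1/(-789 - 445) - 3678897 = 1/(-1234) - 3678897 = -1/1234 - 3678897 = -4539758899/1234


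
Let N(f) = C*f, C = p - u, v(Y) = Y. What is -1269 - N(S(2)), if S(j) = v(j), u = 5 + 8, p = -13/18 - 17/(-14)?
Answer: -78371/63 ≈ -1244.0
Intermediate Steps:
p = 31/63 (p = -13*1/18 - 17*(-1/14) = -13/18 + 17/14 = 31/63 ≈ 0.49206)
u = 13
S(j) = j
C = -788/63 (C = 31/63 - 1*13 = 31/63 - 13 = -788/63 ≈ -12.508)
N(f) = -788*f/63
-1269 - N(S(2)) = -1269 - (-788)*2/63 = -1269 - 1*(-1576/63) = -1269 + 1576/63 = -78371/63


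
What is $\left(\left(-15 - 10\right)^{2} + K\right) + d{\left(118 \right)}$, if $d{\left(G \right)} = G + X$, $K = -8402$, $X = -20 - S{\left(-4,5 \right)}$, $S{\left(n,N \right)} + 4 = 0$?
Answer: $-7675$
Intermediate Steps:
$S{\left(n,N \right)} = -4$ ($S{\left(n,N \right)} = -4 + 0 = -4$)
$X = -16$ ($X = -20 - -4 = -20 + 4 = -16$)
$d{\left(G \right)} = -16 + G$ ($d{\left(G \right)} = G - 16 = -16 + G$)
$\left(\left(-15 - 10\right)^{2} + K\right) + d{\left(118 \right)} = \left(\left(-15 - 10\right)^{2} - 8402\right) + \left(-16 + 118\right) = \left(\left(-25\right)^{2} - 8402\right) + 102 = \left(625 - 8402\right) + 102 = -7777 + 102 = -7675$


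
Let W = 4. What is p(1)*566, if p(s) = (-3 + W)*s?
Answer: 566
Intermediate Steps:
p(s) = s (p(s) = (-3 + 4)*s = 1*s = s)
p(1)*566 = 1*566 = 566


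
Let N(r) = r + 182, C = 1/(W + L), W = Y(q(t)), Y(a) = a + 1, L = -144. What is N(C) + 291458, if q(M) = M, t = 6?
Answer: 39954679/137 ≈ 2.9164e+5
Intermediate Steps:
Y(a) = 1 + a
W = 7 (W = 1 + 6 = 7)
C = -1/137 (C = 1/(7 - 144) = 1/(-137) = -1/137 ≈ -0.0072993)
N(r) = 182 + r
N(C) + 291458 = (182 - 1/137) + 291458 = 24933/137 + 291458 = 39954679/137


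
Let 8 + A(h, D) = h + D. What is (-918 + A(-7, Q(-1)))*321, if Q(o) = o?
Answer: -299814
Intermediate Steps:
A(h, D) = -8 + D + h (A(h, D) = -8 + (h + D) = -8 + (D + h) = -8 + D + h)
(-918 + A(-7, Q(-1)))*321 = (-918 + (-8 - 1 - 7))*321 = (-918 - 16)*321 = -934*321 = -299814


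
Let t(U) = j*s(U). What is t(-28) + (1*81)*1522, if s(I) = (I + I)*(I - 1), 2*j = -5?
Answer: 119222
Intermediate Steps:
j = -5/2 (j = (½)*(-5) = -5/2 ≈ -2.5000)
s(I) = 2*I*(-1 + I) (s(I) = (2*I)*(-1 + I) = 2*I*(-1 + I))
t(U) = -5*U*(-1 + U)
t(-28) + (1*81)*1522 = 5*(-28)*(1 - 1*(-28)) + (1*81)*1522 = 5*(-28)*(1 + 28) + 81*1522 = 5*(-28)*29 + 123282 = -4060 + 123282 = 119222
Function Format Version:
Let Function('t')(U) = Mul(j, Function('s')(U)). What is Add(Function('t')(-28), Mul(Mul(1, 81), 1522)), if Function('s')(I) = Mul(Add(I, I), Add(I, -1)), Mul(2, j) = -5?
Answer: 119222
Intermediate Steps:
j = Rational(-5, 2) (j = Mul(Rational(1, 2), -5) = Rational(-5, 2) ≈ -2.5000)
Function('s')(I) = Mul(2, I, Add(-1, I)) (Function('s')(I) = Mul(Mul(2, I), Add(-1, I)) = Mul(2, I, Add(-1, I)))
Function('t')(U) = Mul(-5, U, Add(-1, U)) (Function('t')(U) = Mul(Rational(-5, 2), Mul(2, U, Add(-1, U))) = Mul(-5, U, Add(-1, U)))
Add(Function('t')(-28), Mul(Mul(1, 81), 1522)) = Add(Mul(5, -28, Add(1, Mul(-1, -28))), Mul(Mul(1, 81), 1522)) = Add(Mul(5, -28, Add(1, 28)), Mul(81, 1522)) = Add(Mul(5, -28, 29), 123282) = Add(-4060, 123282) = 119222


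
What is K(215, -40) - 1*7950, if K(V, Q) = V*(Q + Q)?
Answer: -25150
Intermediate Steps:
K(V, Q) = 2*Q*V (K(V, Q) = V*(2*Q) = 2*Q*V)
K(215, -40) - 1*7950 = 2*(-40)*215 - 1*7950 = -17200 - 7950 = -25150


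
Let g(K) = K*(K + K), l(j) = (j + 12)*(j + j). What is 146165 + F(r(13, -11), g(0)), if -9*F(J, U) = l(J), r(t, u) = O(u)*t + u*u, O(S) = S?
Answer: 1315045/9 ≈ 1.4612e+5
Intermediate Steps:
l(j) = 2*j*(12 + j) (l(j) = (12 + j)*(2*j) = 2*j*(12 + j))
r(t, u) = u² + t*u (r(t, u) = u*t + u*u = t*u + u² = u² + t*u)
g(K) = 2*K² (g(K) = K*(2*K) = 2*K²)
F(J, U) = -2*J*(12 + J)/9
146165 + F(r(13, -11), g(0)) = 146165 - 2*(-11*(13 - 11))*(12 - 11*(13 - 11))/9 = 146165 - 2*(-11*2)*(12 - 11*2)/9 = 146165 - 2/9*(-22)*(12 - 22) = 146165 - 2/9*(-22)*(-10) = 146165 - 440/9 = 1315045/9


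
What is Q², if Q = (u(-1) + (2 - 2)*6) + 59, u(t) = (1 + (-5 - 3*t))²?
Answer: 3600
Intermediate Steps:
u(t) = (-4 - 3*t)²
Q = 60 (Q = ((4 + 3*(-1))² + (2 - 2)*6) + 59 = ((4 - 3)² + 0*6) + 59 = (1² + 0) + 59 = (1 + 0) + 59 = 1 + 59 = 60)
Q² = 60² = 3600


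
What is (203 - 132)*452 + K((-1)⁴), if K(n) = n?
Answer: 32093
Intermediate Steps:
(203 - 132)*452 + K((-1)⁴) = (203 - 132)*452 + (-1)⁴ = 71*452 + 1 = 32092 + 1 = 32093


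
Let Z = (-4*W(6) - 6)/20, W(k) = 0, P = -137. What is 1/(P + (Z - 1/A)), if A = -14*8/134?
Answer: -280/38109 ≈ -0.0073473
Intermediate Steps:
A = -56/67 (A = -112*1/134 = -56/67 ≈ -0.83582)
Z = -3/10 (Z = (-4*0 - 6)/20 = (0 - 6)*(1/20) = -6*1/20 = -3/10 ≈ -0.30000)
1/(P + (Z - 1/A)) = 1/(-137 + (-3/10 - 1/(-56/67))) = 1/(-137 + (-3/10 - 1*(-67/56))) = 1/(-137 + (-3/10 + 67/56)) = 1/(-137 + 251/280) = 1/(-38109/280) = -280/38109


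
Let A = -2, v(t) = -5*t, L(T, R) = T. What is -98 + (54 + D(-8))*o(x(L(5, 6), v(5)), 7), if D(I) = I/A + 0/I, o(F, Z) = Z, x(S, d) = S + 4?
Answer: 308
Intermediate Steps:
x(S, d) = 4 + S
D(I) = -I/2 (D(I) = I/(-2) + 0/I = I*(-½) + 0 = -I/2 + 0 = -I/2)
-98 + (54 + D(-8))*o(x(L(5, 6), v(5)), 7) = -98 + (54 - ½*(-8))*7 = -98 + (54 + 4)*7 = -98 + 58*7 = -98 + 406 = 308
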